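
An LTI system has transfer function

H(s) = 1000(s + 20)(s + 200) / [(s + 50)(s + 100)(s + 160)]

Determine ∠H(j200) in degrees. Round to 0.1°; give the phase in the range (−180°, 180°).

-61.4°

At s = jω = j200:
zero (s+20): 20 + j200 → |·| = √(20²+200²) = √40400 ≈ 201, ∠ = arctan(200/20) ≈ 84.29°
zero (s+200): 200 + j200 → |·| = √(200²+200²) = √80000 ≈ 282.84, ∠ = arctan(200/200) ≈ 45.00°
pole (s+50): 50 + j200 → |·| = √(50²+200²) = √42500 ≈ 206.16, ∠ = arctan(200/50) ≈ 75.96°
pole (s+100): 100 + j200 → |·| = √(100²+200²) = √50000 ≈ 223.61, ∠ = arctan(200/100) ≈ 63.43°
pole (s+160): 160 + j200 → |·| = √(160²+200²) = √65600 ≈ 256.12, ∠ = arctan(200/160) ≈ 51.34°
∠H = 129.29° − 190.73° = -61.44°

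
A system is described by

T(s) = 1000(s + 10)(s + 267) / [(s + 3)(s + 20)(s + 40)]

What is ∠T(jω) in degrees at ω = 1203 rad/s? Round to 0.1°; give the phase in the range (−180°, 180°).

At s = jω = j1203:
zero (s+10): 10 + j1203 → |·| = √(10²+1203²) = √1447309 ≈ 1203, ∠ = arctan(1203/10) ≈ 89.52°
zero (s+267): 267 + j1203 → |·| = √(267²+1203²) = √1518498 ≈ 1232.3, ∠ = arctan(1203/267) ≈ 77.49°
pole (s+3): 3 + j1203 → |·| = √(3²+1203²) = √1447218 ≈ 1203, ∠ = arctan(1203/3) ≈ 89.86°
pole (s+20): 20 + j1203 → |·| = √(20²+1203²) = √1447609 ≈ 1203.2, ∠ = arctan(1203/20) ≈ 89.05°
pole (s+40): 40 + j1203 → |·| = √(40²+1203²) = √1448809 ≈ 1203.7, ∠ = arctan(1203/40) ≈ 88.10°
∠T = 167.01° − 267.01° = -100.00°

-100.0°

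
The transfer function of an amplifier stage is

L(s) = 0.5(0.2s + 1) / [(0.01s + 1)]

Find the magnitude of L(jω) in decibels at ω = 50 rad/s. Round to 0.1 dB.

13.1 dB

At ω = 50 rad/s:
zero (1 + j50·0.2) = 1 + j10 → |·| ≈ 10.05, ∠ ≈ 84.29°
pole (1 + j50·0.01) = 1 + j0.5 → |·| ≈ 1.118, ∠ ≈ 26.57°
|L| = 0.5 · 10.05 / (1.118) ≈ 4.4946
Gain = 20 log₁₀(4.4946) ≈ 13.05 dB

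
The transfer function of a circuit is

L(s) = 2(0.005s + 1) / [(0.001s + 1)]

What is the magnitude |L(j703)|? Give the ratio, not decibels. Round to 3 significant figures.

At ω = 703 rad/s:
zero (1 + j703·0.005) = 1 + j3.515 → |·| ≈ 3.6545, ∠ ≈ 74.12°
pole (1 + j703·0.001) = 1 + j0.703 → |·| ≈ 1.2224, ∠ ≈ 35.11°
|L| = 2 · 3.6545 / (1.2224) ≈ 5.9792

5.98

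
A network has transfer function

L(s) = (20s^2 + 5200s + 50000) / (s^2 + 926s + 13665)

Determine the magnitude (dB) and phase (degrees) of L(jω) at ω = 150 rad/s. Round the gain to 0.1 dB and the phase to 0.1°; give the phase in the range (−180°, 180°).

16.0 dB, 23.5°

Substitute s = j150:
Numerator: 20(j150)^2 + 5200(j150) + 50000 = -400000 + j780000
Denominator: (j150)^2 + 926(j150) + 13665 = -8835 + j138900
|N| = √(400000² + 780000²) ≈ 8.7658e+05, ∠N ≈ 117.15°
|D| = √(8835² + 138900²) ≈ 1.3918e+05, ∠D ≈ 93.64°
|L| = 8.7658e+05 / 1.3918e+05 ≈ 6.2982
Gain = 20 log₁₀(6.2982) ≈ 15.98 dB
∠L = 117.15° − 93.64° = 23.51°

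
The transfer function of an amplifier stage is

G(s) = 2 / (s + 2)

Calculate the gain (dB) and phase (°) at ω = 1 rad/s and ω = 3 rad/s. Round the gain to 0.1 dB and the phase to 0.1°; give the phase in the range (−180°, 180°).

Substitute s = j1:
Numerator: 2 = 2 + j0
Denominator: (j1) + 2 = 2 + j1
|N| = √(2² + 0²) ≈ 2, ∠N ≈ 0.00°
|D| = √(2² + 1²) ≈ 2.2361, ∠D ≈ 26.57°
|G| = 2 / 2.2361 ≈ 0.89441
Gain = 20 log₁₀(0.89441) ≈ -0.97 dB
∠G = 0.00° − 26.57° = -26.57°

Substitute s = j3:
Numerator: 2 = 2 + j0
Denominator: (j3) + 2 = 2 + j3
|N| = √(2² + 0²) ≈ 2, ∠N ≈ 0.00°
|D| = √(2² + 3²) ≈ 3.6056, ∠D ≈ 56.31°
|G| = 2 / 3.6056 ≈ 0.55469
Gain = 20 log₁₀(0.55469) ≈ -5.12 dB
∠G = 0.00° − 56.31° = -56.31°

ω = 1: -1.0 dB, -26.6°; ω = 3: -5.1 dB, -56.3°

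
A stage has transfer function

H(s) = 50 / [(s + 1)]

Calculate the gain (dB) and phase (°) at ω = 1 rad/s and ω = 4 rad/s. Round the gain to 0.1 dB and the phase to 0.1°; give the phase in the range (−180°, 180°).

ω = 1: 31.0 dB, -45.0°; ω = 4: 21.7 dB, -76.0°

At ω = 1 rad/s:
pole (1 + j1·1) = 1 + j1 → |·| ≈ 1.4142, ∠ ≈ 45.00°
|H| = 50 · 1 / (1.4142) ≈ 35.356
Gain = 20 log₁₀(35.356) ≈ 30.97 dB
∠H = (0°) − (45.00°) = -45.00°

At ω = 4 rad/s:
pole (1 + j4·1) = 1 + j4 → |·| ≈ 4.1231, ∠ ≈ 75.96°
|H| = 50 · 1 / (4.1231) ≈ 12.127
Gain = 20 log₁₀(12.127) ≈ 21.68 dB
∠H = (0°) − (75.96°) = -75.96°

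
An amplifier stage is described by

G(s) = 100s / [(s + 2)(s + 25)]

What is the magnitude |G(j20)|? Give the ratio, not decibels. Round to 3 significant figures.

At s = jω = j20:
zero at origin: s = j20 → |·| = 20, ∠ = 90.00°
pole (s+2): 2 + j20 → |·| = √(2²+20²) = √404 ≈ 20.1, ∠ = arctan(20/2) ≈ 84.29°
pole (s+25): 25 + j20 → |·| = √(25²+20²) = √1025 ≈ 32.016, ∠ = arctan(20/25) ≈ 38.66°
|G| = 100 · 20 / 643.52 ≈ 3.1079

3.11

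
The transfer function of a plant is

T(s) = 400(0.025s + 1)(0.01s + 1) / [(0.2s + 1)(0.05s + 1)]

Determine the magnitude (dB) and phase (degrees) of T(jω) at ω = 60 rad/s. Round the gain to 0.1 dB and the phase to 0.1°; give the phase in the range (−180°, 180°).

26.9 dB, -69.5°

At ω = 60 rad/s:
zero (1 + j60·0.025) = 1 + j1.5 → |·| ≈ 1.8028, ∠ ≈ 56.31°
zero (1 + j60·0.01) = 1 + j0.6 → |·| ≈ 1.1662, ∠ ≈ 30.96°
pole (1 + j60·0.2) = 1 + j12 → |·| ≈ 12.042, ∠ ≈ 85.24°
pole (1 + j60·0.05) = 1 + j3 → |·| ≈ 3.1623, ∠ ≈ 71.57°
|T| = 400 · 1.8028 · 1.1662 / (12.042 · 3.1623) ≈ 22.084
Gain = 20 log₁₀(22.084) ≈ 26.88 dB
∠T = (56.31° + 30.96°) − (85.24° + 71.57°) = -69.54°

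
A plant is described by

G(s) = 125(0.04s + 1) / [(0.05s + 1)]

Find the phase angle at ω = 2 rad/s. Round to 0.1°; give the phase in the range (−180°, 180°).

At ω = 2 rad/s:
zero (1 + j2·0.04) = 1 + j0.08 → |·| ≈ 1.0032, ∠ ≈ 4.57°
pole (1 + j2·0.05) = 1 + j0.1 → |·| ≈ 1.005, ∠ ≈ 5.71°
∠G = (4.57°) − (5.71°) = -1.14°

-1.1°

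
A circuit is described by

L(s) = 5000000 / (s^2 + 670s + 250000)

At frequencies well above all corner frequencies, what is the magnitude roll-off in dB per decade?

-40 dB/decade

Each pole contributes −20 dB/decade at high frequency; each zero contributes +20 dB/decade.
Net: 0 zero(s) − 2 pole(s) → -40 dB/decade.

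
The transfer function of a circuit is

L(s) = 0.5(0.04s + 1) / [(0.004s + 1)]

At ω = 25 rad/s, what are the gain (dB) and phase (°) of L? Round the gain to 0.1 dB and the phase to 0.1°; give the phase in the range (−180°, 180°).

-3.1 dB, 39.3°

At ω = 25 rad/s:
zero (1 + j25·0.04) = 1 + j1 → |·| ≈ 1.4142, ∠ ≈ 45.00°
pole (1 + j25·0.004) = 1 + j0.1 → |·| ≈ 1.005, ∠ ≈ 5.71°
|L| = 0.5 · 1.4142 / (1.005) ≈ 0.70358
Gain = 20 log₁₀(0.70358) ≈ -3.05 dB
∠L = (45.00°) − (5.71°) = 39.29°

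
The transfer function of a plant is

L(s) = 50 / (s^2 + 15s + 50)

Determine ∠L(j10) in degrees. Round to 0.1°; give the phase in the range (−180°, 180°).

Substitute s = j10:
Numerator: 50 = 50 + j0
Denominator: (j10)^2 + 15(j10) + 50 = -50 + j150
|N| = √(50² + 0²) ≈ 50, ∠N ≈ 0.00°
|D| = √(50² + 150²) ≈ 158.11, ∠D ≈ 108.43°
∠L = 0.00° − 108.43° = -108.43°

-108.4°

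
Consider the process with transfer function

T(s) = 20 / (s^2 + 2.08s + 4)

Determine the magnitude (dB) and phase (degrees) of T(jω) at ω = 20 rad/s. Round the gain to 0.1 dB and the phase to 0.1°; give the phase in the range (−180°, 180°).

At s = jω = j20:
quadratic: (j20)² + 2.08·j20 + 4 = -396 + j41.6 → |·| ≈ 398.18, ∠ ≈ 174.00°
|T| = 20 / 398.18 ≈ 0.050229
Gain = 20 log₁₀(0.050229) ≈ -25.98 dB
∠T = 0.00° − 174.00° = -174.00°

-26.0 dB, -174.0°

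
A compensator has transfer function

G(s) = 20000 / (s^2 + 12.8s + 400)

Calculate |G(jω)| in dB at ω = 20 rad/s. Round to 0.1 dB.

37.9 dB

At s = jω = j20:
quadratic: (j20)² + 12.8·j20 + 400 = 0 + j256 → |·| ≈ 256, ∠ ≈ 90.00°
|G| = 20000 / 256 ≈ 78.125
Gain = 20 log₁₀(78.125) ≈ 37.86 dB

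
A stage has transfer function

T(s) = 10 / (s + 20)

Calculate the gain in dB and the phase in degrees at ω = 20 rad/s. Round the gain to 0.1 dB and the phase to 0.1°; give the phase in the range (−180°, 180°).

-9.0 dB, -45.0°

Substitute s = j20:
Numerator: 10 = 10 + j0
Denominator: (j20) + 20 = 20 + j20
|N| = √(10² + 0²) ≈ 10, ∠N ≈ 0.00°
|D| = √(20² + 20²) ≈ 28.284, ∠D ≈ 45.00°
|T| = 10 / 28.284 ≈ 0.35356
Gain = 20 log₁₀(0.35356) ≈ -9.03 dB
∠T = 0.00° − 45.00° = -45.00°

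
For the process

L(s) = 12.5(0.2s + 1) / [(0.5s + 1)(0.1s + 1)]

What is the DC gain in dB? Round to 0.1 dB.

21.9 dB

L(0) = 12.5 · 1 / 1 = 12.5
20 log₁₀(12.5) ≈ 21.94 dB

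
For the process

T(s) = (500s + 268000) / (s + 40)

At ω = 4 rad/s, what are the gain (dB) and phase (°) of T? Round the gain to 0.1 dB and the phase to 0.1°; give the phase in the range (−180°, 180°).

76.5 dB, -5.3°

Substitute s = j4:
Numerator: 500(j4) + 268000 = 268000 + j2000
Denominator: (j4) + 40 = 40 + j4
|N| = √(268000² + 2000²) ≈ 2.6801e+05, ∠N ≈ 0.43°
|D| = √(40² + 4²) ≈ 40.2, ∠D ≈ 5.71°
|T| = 2.6801e+05 / 40.2 ≈ 6666.9
Gain = 20 log₁₀(6666.9) ≈ 76.48 dB
∠T = 0.43° − 5.71° = -5.28°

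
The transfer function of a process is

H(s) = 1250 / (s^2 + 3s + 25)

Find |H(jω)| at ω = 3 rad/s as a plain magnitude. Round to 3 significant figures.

68.1

At s = jω = j3:
quadratic: (j3)² + 3·j3 + 25 = 16 + j9 → |·| ≈ 18.358, ∠ ≈ 29.36°
|H| = 1250 / 18.358 ≈ 68.09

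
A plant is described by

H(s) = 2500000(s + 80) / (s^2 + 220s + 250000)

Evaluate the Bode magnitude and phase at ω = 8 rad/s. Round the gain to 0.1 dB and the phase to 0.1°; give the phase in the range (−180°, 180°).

58.1 dB, 5.3°

At s = jω = j8:
zero (s+80): 80 + j8 → |·| = √(80²+8²) = √6464 ≈ 80.399, ∠ = arctan(8/80) ≈ 5.71°
quadratic: (j8)² + 220·j8 + 250000 = 249936 + j1760 → |·| ≈ 2.4994e+05, ∠ ≈ 0.40°
|H| = 2500000 · 80.399 / 2.4994e+05 ≈ 804.18
Gain = 20 log₁₀(804.18) ≈ 58.11 dB
∠H = 5.71° − 0.40° = 5.31°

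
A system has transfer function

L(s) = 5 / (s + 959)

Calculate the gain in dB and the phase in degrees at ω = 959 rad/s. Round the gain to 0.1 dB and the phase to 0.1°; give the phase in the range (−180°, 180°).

-48.7 dB, -45.0°

Substitute s = j959:
Numerator: 5 = 5 + j0
Denominator: (j959) + 959 = 959 + j959
|N| = √(5² + 0²) ≈ 5, ∠N ≈ 0.00°
|D| = √(959² + 959²) ≈ 1356.2, ∠D ≈ 45.00°
|L| = 5 / 1356.2 ≈ 0.0036868
Gain = 20 log₁₀(0.0036868) ≈ -48.67 dB
∠L = 0.00° − 45.00° = -45.00°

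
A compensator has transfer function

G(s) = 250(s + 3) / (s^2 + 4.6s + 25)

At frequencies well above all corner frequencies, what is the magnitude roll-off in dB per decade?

Each pole contributes −20 dB/decade at high frequency; each zero contributes +20 dB/decade.
Net: 1 zero(s) − 2 pole(s) → -20 dB/decade.

-20 dB/decade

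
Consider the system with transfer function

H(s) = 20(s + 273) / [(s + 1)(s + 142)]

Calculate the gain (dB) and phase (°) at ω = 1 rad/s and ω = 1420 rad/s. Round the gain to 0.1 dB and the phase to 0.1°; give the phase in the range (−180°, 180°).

At s = jω = j1:
zero (s+273): 273 + j1 → |·| = √(273²+1²) = √74530 ≈ 273, ∠ = arctan(1/273) ≈ 0.21°
pole (s+1): 1 + j1 → |·| = √(1²+1²) = √2 ≈ 1.4142, ∠ = arctan(1/1) ≈ 45.00°
pole (s+142): 142 + j1 → |·| = √(142²+1²) = √20165 ≈ 142, ∠ = arctan(1/142) ≈ 0.40°
|H| = 20 · 273 / 200.82 ≈ 27.189
Gain = 20 log₁₀(27.189) ≈ 28.69 dB
∠H = 0.21° − 45.40° = -45.19°

At s = jω = j1420:
zero (s+273): 273 + j1420 → |·| = √(273²+1420²) = √2090929 ≈ 1446, ∠ = arctan(1420/273) ≈ 79.12°
pole (s+1): 1 + j1420 → |·| = √(1²+1420²) = √2016401 ≈ 1420, ∠ = arctan(1420/1) ≈ 89.96°
pole (s+142): 142 + j1420 → |·| = √(142²+1420²) = √2036564 ≈ 1427.1, ∠ = arctan(1420/142) ≈ 84.29°
|H| = 20 · 1446 / 2.0265e+06 ≈ 0.014271
Gain = 20 log₁₀(0.014271) ≈ -36.91 dB
∠H = 79.12° − 174.25° = -95.13°

ω = 1: 28.7 dB, -45.2°; ω = 1420: -36.9 dB, -95.1°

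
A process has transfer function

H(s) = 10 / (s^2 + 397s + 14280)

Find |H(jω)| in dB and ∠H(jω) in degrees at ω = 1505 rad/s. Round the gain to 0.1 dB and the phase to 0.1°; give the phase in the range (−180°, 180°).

-107.3 dB, -165.1°

Substitute s = j1505:
Numerator: 10 = 10 + j0
Denominator: (j1505)^2 + 397(j1505) + 14280 = -2250745 + j597485
|N| = √(10² + 0²) ≈ 10, ∠N ≈ 0.00°
|D| = √(2250745² + 597485²) ≈ 2.3287e+06, ∠D ≈ 165.13°
|H| = 10 / 2.3287e+06 ≈ 4.2942e-06
Gain = 20 log₁₀(4.2942e-06) ≈ -107.34 dB
∠H = 0.00° − 165.13° = -165.13°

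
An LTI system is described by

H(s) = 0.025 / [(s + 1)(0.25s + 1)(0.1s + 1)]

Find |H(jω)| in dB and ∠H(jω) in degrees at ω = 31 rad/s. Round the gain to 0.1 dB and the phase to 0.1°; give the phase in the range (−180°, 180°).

-90.0 dB, 117.1°

At ω = 31 rad/s:
pole (1 + j31·1) = 1 + j31 → |·| ≈ 31.016, ∠ ≈ 88.15°
pole (1 + j31·0.25) = 1 + j7.75 → |·| ≈ 7.8142, ∠ ≈ 82.65°
pole (1 + j31·0.1) = 1 + j3.1 → |·| ≈ 3.2573, ∠ ≈ 72.12°
|H| = 0.025 · 1 / (31.016 · 7.8142 · 3.2573) ≈ 3.1667e-05
Gain = 20 log₁₀(3.1667e-05) ≈ -89.99 dB
∠H = (0°) − (88.15° + 82.65° + 72.12°) = -242.92° ≡ 117.08° (principal value)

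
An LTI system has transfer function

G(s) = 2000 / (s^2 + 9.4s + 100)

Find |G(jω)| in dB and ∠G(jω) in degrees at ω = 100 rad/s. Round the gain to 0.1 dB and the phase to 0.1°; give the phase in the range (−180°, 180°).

-13.9 dB, -174.6°

At s = jω = j100:
quadratic: (j100)² + 9.4·j100 + 100 = -9900 + j940 → |·| ≈ 9944.5, ∠ ≈ 174.58°
|G| = 2000 / 9944.5 ≈ 0.20112
Gain = 20 log₁₀(0.20112) ≈ -13.93 dB
∠G = 0.00° − 174.58° = -174.58°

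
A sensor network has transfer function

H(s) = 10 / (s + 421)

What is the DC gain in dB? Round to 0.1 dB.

-32.5 dB

H(0) = 10 / 421 ≈ 0.023753
20 log₁₀(0.023753) ≈ -32.49 dB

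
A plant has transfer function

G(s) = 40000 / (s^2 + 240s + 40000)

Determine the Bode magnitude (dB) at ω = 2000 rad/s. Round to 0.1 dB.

-40.0 dB

At s = jω = j2000:
quadratic: (j2000)² + 240·j2000 + 40000 = -3960000 + j480000 → |·| ≈ 3.989e+06, ∠ ≈ 173.09°
|G| = 40000 / 3.989e+06 ≈ 0.010028
Gain = 20 log₁₀(0.010028) ≈ -39.98 dB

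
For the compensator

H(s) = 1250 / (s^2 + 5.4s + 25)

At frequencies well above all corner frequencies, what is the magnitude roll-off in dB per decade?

-40 dB/decade

Each pole contributes −20 dB/decade at high frequency; each zero contributes +20 dB/decade.
Net: 0 zero(s) − 2 pole(s) → -40 dB/decade.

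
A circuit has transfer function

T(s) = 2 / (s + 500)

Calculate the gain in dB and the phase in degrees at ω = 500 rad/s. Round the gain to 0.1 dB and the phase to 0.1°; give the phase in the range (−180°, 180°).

-51.0 dB, -45.0°

Substitute s = j500:
Numerator: 2 = 2 + j0
Denominator: (j500) + 500 = 500 + j500
|N| = √(2² + 0²) ≈ 2, ∠N ≈ 0.00°
|D| = √(500² + 500²) ≈ 707.11, ∠D ≈ 45.00°
|T| = 2 / 707.11 ≈ 0.0028284
Gain = 20 log₁₀(0.0028284) ≈ -50.97 dB
∠T = 0.00° − 45.00° = -45.00°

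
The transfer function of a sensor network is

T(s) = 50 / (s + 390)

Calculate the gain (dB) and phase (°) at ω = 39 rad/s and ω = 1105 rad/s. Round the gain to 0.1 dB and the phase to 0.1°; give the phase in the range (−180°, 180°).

At s = jω = j39:
pole (s+390): 390 + j39 → |·| = √(390²+39²) = √153621 ≈ 391.95, ∠ = arctan(39/390) ≈ 5.71°
|T| = 50 / 391.95 ≈ 0.12757
Gain = 20 log₁₀(0.12757) ≈ -17.89 dB
∠T = 0.00° − 5.71° = -5.71°

At s = jω = j1105:
pole (s+390): 390 + j1105 → |·| = √(390²+1105²) = √1373125 ≈ 1171.8, ∠ = arctan(1105/390) ≈ 70.56°
|T| = 50 / 1171.8 ≈ 0.042669
Gain = 20 log₁₀(0.042669) ≈ -27.40 dB
∠T = 0.00° − 70.56° = -70.56°

ω = 39: -17.9 dB, -5.7°; ω = 1105: -27.4 dB, -70.6°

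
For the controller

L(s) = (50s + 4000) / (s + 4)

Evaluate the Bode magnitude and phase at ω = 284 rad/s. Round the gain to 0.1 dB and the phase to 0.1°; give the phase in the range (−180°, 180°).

Substitute s = j284:
Numerator: 50(j284) + 4000 = 4000 + j14200
Denominator: (j284) + 4 = 4 + j284
|N| = √(4000² + 14200²) ≈ 14753, ∠N ≈ 74.27°
|D| = √(4² + 284²) ≈ 284.03, ∠D ≈ 89.19°
|L| = 14753 / 284.03 ≈ 51.942
Gain = 20 log₁₀(51.942) ≈ 34.31 dB
∠L = 74.27° − 89.19° = -14.92°

34.3 dB, -14.9°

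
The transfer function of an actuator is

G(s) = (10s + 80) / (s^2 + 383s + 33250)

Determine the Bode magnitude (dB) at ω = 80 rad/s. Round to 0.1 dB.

-34.1 dB

Substitute s = j80:
Numerator: 10(j80) + 80 = 80 + j800
Denominator: (j80)^2 + 383(j80) + 33250 = 26850 + j30640
|N| = √(80² + 800²) ≈ 803.99, ∠N ≈ 84.29°
|D| = √(26850² + 30640²) ≈ 40740, ∠D ≈ 48.77°
|G| = 803.99 / 40740 ≈ 0.019735
Gain = 20 log₁₀(0.019735) ≈ -34.10 dB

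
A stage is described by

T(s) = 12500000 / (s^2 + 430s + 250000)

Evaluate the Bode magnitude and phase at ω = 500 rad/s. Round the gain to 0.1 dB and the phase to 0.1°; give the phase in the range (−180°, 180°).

At s = jω = j500:
quadratic: (j500)² + 430·j500 + 250000 = 0 + j215000 → |·| ≈ 2.15e+05, ∠ ≈ 90.00°
|T| = 12500000 / 2.15e+05 ≈ 58.14
Gain = 20 log₁₀(58.14) ≈ 35.29 dB
∠T = 0.00° − 90.00° = -90.00°

35.3 dB, -90.0°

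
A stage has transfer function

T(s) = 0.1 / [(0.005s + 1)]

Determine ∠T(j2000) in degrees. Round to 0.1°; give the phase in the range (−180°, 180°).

At ω = 2000 rad/s:
pole (1 + j2000·0.005) = 1 + j10 → |·| ≈ 10.05, ∠ ≈ 84.29°
∠T = (0°) − (84.29°) = -84.29°

-84.3°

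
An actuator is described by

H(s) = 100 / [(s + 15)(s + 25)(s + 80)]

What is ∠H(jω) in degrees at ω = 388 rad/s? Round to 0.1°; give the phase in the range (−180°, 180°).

107.6°

At s = jω = j388:
pole (s+15): 15 + j388 → |·| = √(15²+388²) = √150769 ≈ 388.29, ∠ = arctan(388/15) ≈ 87.79°
pole (s+25): 25 + j388 → |·| = √(25²+388²) = √151169 ≈ 388.8, ∠ = arctan(388/25) ≈ 86.31°
pole (s+80): 80 + j388 → |·| = √(80²+388²) = √156944 ≈ 396.16, ∠ = arctan(388/80) ≈ 78.35°
∠H = 0.00° − 252.45° = -252.45° ≡ 107.55° (principal value)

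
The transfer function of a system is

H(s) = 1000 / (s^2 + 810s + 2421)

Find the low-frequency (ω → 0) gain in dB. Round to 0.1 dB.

-7.7 dB

H(0) = 1000 / 2421 ≈ 0.41305
20 log₁₀(0.41305) ≈ -7.68 dB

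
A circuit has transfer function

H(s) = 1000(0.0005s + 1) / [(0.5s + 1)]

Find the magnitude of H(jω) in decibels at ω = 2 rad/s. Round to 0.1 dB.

At ω = 2 rad/s:
zero (1 + j2·0.0005) = 1 + j0.001 → |·| ≈ 1, ∠ ≈ 0.06°
pole (1 + j2·0.5) = 1 + j1 → |·| ≈ 1.4142, ∠ ≈ 45.00°
|H| = 1000 · 1 / (1.4142) ≈ 707.11
Gain = 20 log₁₀(707.11) ≈ 56.99 dB

57.0 dB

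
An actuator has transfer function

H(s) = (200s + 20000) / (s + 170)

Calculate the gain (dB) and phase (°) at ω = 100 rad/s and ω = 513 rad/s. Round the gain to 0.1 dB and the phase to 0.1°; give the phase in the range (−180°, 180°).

Substitute s = j100:
Numerator: 200(j100) + 20000 = 20000 + j20000
Denominator: (j100) + 170 = 170 + j100
|N| = √(20000² + 20000²) ≈ 28284, ∠N ≈ 45.00°
|D| = √(170² + 100²) ≈ 197.23, ∠D ≈ 30.47°
|H| = 28284 / 197.23 ≈ 143.41
Gain = 20 log₁₀(143.41) ≈ 43.13 dB
∠H = 45.00° − 30.47° = 14.53°

Substitute s = j513:
Numerator: 200(j513) + 20000 = 20000 + j102600
Denominator: (j513) + 170 = 170 + j513
|N| = √(20000² + 102600²) ≈ 1.0453e+05, ∠N ≈ 78.97°
|D| = √(170² + 513²) ≈ 540.43, ∠D ≈ 71.67°
|H| = 1.0453e+05 / 540.43 ≈ 193.42
Gain = 20 log₁₀(193.42) ≈ 45.73 dB
∠H = 78.97° − 71.67° = 7.30°

ω = 100: 43.1 dB, 14.5°; ω = 513: 45.7 dB, 7.3°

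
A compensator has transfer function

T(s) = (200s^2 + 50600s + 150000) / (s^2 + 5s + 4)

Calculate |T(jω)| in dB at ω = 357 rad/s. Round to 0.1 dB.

Substitute s = j357:
Numerator: 200(j357)^2 + 50600(j357) + 150000 = -25339800 + j18064200
Denominator: (j357)^2 + 5(j357) + 4 = -127445 + j1785
|N| = √(25339800² + 18064200²) ≈ 3.1119e+07, ∠N ≈ 144.52°
|D| = √(127445² + 1785²) ≈ 1.2746e+05, ∠D ≈ 179.20°
|T| = 3.1119e+07 / 1.2746e+05 ≈ 244.15
Gain = 20 log₁₀(244.15) ≈ 47.75 dB

47.8 dB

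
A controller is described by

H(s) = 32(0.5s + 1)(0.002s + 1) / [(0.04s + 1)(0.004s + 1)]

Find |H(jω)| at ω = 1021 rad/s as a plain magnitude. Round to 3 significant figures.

216

At ω = 1021 rad/s:
zero (1 + j1021·0.5) = 1 + j510.5 → |·| ≈ 510.5, ∠ ≈ 89.89°
zero (1 + j1021·0.002) = 1 + j2.042 → |·| ≈ 2.2737, ∠ ≈ 63.91°
pole (1 + j1021·0.04) = 1 + j40.84 → |·| ≈ 40.852, ∠ ≈ 88.60°
pole (1 + j1021·0.004) = 1 + j4.084 → |·| ≈ 4.2046, ∠ ≈ 76.24°
|H| = 32 · 510.5 · 2.2737 / (40.852 · 4.2046) ≈ 216.24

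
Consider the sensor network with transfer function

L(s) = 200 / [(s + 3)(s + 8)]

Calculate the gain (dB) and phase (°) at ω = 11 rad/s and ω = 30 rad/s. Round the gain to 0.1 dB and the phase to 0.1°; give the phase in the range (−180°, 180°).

At s = jω = j11:
pole (s+3): 3 + j11 → |·| = √(3²+11²) = √130 ≈ 11.402, ∠ = arctan(11/3) ≈ 74.74°
pole (s+8): 8 + j11 → |·| = √(8²+11²) = √185 ≈ 13.601, ∠ = arctan(11/8) ≈ 53.97°
|L| = 200 / 155.08 ≈ 1.2897
Gain = 20 log₁₀(1.2897) ≈ 2.21 dB
∠L = 0.00° − 128.71° = -128.71°

At s = jω = j30:
pole (s+3): 3 + j30 → |·| = √(3²+30²) = √909 ≈ 30.15, ∠ = arctan(30/3) ≈ 84.29°
pole (s+8): 8 + j30 → |·| = √(8²+30²) = √964 ≈ 31.048, ∠ = arctan(30/8) ≈ 75.07°
|L| = 200 / 936.1 ≈ 0.21365
Gain = 20 log₁₀(0.21365) ≈ -13.41 dB
∠L = 0.00° − 159.36° = -159.36°

ω = 11: 2.2 dB, -128.7°; ω = 30: -13.4 dB, -159.4°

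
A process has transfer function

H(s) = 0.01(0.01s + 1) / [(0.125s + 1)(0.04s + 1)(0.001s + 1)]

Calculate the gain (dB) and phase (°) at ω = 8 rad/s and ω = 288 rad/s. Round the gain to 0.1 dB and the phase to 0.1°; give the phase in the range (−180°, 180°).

ω = 8: -43.4 dB, -58.6°; ω = 288: -83.1 dB, -118.7°

At ω = 8 rad/s:
zero (1 + j8·0.01) = 1 + j0.08 → |·| ≈ 1.0032, ∠ ≈ 4.57°
pole (1 + j8·0.125) = 1 + j1 → |·| ≈ 1.4142, ∠ ≈ 45.00°
pole (1 + j8·0.04) = 1 + j0.32 → |·| ≈ 1.05, ∠ ≈ 17.74°
pole (1 + j8·0.001) = 1 + j0.008 → |·| ≈ 1, ∠ ≈ 0.46°
|H| = 0.01 · 1.0032 / (1.4142 · 1.05 · 1) ≈ 0.006756
Gain = 20 log₁₀(0.006756) ≈ -43.41 dB
∠H = (4.57°) − (45.00° + 17.74° + 0.46°) = -58.63°

At ω = 288 rad/s:
zero (1 + j288·0.01) = 1 + j2.88 → |·| ≈ 3.0487, ∠ ≈ 70.85°
pole (1 + j288·0.125) = 1 + j36 → |·| ≈ 36.014, ∠ ≈ 88.41°
pole (1 + j288·0.04) = 1 + j11.52 → |·| ≈ 11.563, ∠ ≈ 85.04°
pole (1 + j288·0.001) = 1 + j0.288 → |·| ≈ 1.0406, ∠ ≈ 16.07°
|H| = 0.01 · 3.0487 / (36.014 · 11.563 · 1.0406) ≈ 7.0354e-05
Gain = 20 log₁₀(7.0354e-05) ≈ -83.05 dB
∠H = (70.85°) − (88.41° + 85.04° + 16.07°) = -118.67°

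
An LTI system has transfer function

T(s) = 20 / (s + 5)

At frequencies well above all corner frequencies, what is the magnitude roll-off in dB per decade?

Each pole contributes −20 dB/decade at high frequency; each zero contributes +20 dB/decade.
Net: 0 zero(s) − 1 pole(s) → -20 dB/decade.

-20 dB/decade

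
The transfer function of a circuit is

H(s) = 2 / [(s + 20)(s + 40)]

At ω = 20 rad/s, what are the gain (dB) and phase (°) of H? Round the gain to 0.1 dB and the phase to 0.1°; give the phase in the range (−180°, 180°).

At s = jω = j20:
pole (s+20): 20 + j20 → |·| = √(20²+20²) = √800 ≈ 28.284, ∠ = arctan(20/20) ≈ 45.00°
pole (s+40): 40 + j20 → |·| = √(40²+20²) = √2000 ≈ 44.721, ∠ = arctan(20/40) ≈ 26.57°
|H| = 2 / 1264.9 ≈ 0.0015812
Gain = 20 log₁₀(0.0015812) ≈ -56.02 dB
∠H = 0.00° − 71.57° = -71.57°

-56.0 dB, -71.6°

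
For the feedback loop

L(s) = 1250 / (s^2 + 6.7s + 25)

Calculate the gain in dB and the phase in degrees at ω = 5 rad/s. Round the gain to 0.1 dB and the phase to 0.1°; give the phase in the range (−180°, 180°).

At s = jω = j5:
quadratic: (j5)² + 6.7·j5 + 25 = 0 + j33.5 → |·| ≈ 33.5, ∠ ≈ 90.00°
|L| = 1250 / 33.5 ≈ 37.313
Gain = 20 log₁₀(37.313) ≈ 31.44 dB
∠L = 0.00° − 90.00° = -90.00°

31.4 dB, -90.0°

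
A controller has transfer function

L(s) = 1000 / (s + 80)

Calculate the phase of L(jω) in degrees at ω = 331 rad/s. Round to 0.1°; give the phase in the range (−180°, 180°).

-76.4°

At s = jω = j331:
pole (s+80): 80 + j331 → |·| = √(80²+331²) = √115961 ≈ 340.53, ∠ = arctan(331/80) ≈ 76.41°
∠L = 0.00° − 76.41° = -76.41°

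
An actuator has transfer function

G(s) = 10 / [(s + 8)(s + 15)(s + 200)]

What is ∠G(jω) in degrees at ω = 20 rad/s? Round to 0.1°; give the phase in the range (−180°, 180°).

At s = jω = j20:
pole (s+8): 8 + j20 → |·| = √(8²+20²) = √464 ≈ 21.541, ∠ = arctan(20/8) ≈ 68.20°
pole (s+15): 15 + j20 → |·| = √(15²+20²) = √625 ≈ 25, ∠ = arctan(20/15) ≈ 53.13°
pole (s+200): 200 + j20 → |·| = √(200²+20²) = √40400 ≈ 201, ∠ = arctan(20/200) ≈ 5.71°
∠G = 0.00° − 127.04° = -127.04°

-127.0°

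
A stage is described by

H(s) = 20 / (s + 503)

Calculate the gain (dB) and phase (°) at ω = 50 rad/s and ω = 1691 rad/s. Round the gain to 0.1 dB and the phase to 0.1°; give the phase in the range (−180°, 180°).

Substitute s = j50:
Numerator: 20 = 20 + j0
Denominator: (j50) + 503 = 503 + j50
|N| = √(20² + 0²) ≈ 20, ∠N ≈ 0.00°
|D| = √(503² + 50²) ≈ 505.48, ∠D ≈ 5.68°
|H| = 20 / 505.48 ≈ 0.039566
Gain = 20 log₁₀(0.039566) ≈ -28.05 dB
∠H = 0.00° − 5.68° = -5.68°

Substitute s = j1691:
Numerator: 20 = 20 + j0
Denominator: (j1691) + 503 = 503 + j1691
|N| = √(20² + 0²) ≈ 20, ∠N ≈ 0.00°
|D| = √(503² + 1691²) ≈ 1764.2, ∠D ≈ 73.43°
|H| = 20 / 1764.2 ≈ 0.011337
Gain = 20 log₁₀(0.011337) ≈ -38.91 dB
∠H = 0.00° − 73.43° = -73.43°

ω = 50: -28.1 dB, -5.7°; ω = 1691: -38.9 dB, -73.4°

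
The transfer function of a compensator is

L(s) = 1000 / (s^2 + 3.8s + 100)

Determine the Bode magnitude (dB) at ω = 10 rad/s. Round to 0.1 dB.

28.4 dB

At s = jω = j10:
quadratic: (j10)² + 3.8·j10 + 100 = 0 + j38 → |·| ≈ 38, ∠ ≈ 90.00°
|L| = 1000 / 38 ≈ 26.316
Gain = 20 log₁₀(26.316) ≈ 28.40 dB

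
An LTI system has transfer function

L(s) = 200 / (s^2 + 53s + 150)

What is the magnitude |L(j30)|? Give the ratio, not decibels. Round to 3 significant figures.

Substitute s = j30:
Numerator: 200 = 200 + j0
Denominator: (j30)^2 + 53(j30) + 150 = -750 + j1590
|N| = √(200² + 0²) ≈ 200, ∠N ≈ 0.00°
|D| = √(750² + 1590²) ≈ 1758, ∠D ≈ 115.25°
|L| = 200 / 1758 ≈ 0.11377

0.114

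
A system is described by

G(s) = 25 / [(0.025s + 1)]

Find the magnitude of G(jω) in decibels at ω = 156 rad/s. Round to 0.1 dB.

15.9 dB

At ω = 156 rad/s:
pole (1 + j156·0.025) = 1 + j3.9 → |·| ≈ 4.0262, ∠ ≈ 75.62°
|G| = 25 · 1 / (4.0262) ≈ 6.2093
Gain = 20 log₁₀(6.2093) ≈ 15.86 dB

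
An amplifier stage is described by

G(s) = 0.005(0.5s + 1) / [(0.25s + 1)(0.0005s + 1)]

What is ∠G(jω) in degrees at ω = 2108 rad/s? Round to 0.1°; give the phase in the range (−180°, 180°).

At ω = 2108 rad/s:
zero (1 + j2108·0.5) = 1 + j1054 → |·| ≈ 1054, ∠ ≈ 89.95°
pole (1 + j2108·0.25) = 1 + j527 → |·| ≈ 527, ∠ ≈ 89.89°
pole (1 + j2108·0.0005) = 1 + j1.054 → |·| ≈ 1.4529, ∠ ≈ 46.51°
∠G = (89.95°) − (89.89° + 46.51°) = -46.45°

-46.5°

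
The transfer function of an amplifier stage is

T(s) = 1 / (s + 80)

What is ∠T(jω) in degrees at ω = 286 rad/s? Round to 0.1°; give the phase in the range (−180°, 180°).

Substitute s = j286:
Numerator: 1 = 1 + j0
Denominator: (j286) + 80 = 80 + j286
|N| = √(1² + 0²) ≈ 1, ∠N ≈ 0.00°
|D| = √(80² + 286²) ≈ 296.98, ∠D ≈ 74.37°
∠T = 0.00° − 74.37° = -74.37°

-74.4°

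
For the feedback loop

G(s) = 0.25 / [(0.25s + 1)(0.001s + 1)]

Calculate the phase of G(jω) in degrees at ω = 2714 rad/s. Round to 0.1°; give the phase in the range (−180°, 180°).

At ω = 2714 rad/s:
pole (1 + j2714·0.25) = 1 + j678.5 → |·| ≈ 678.5, ∠ ≈ 89.92°
pole (1 + j2714·0.001) = 1 + j2.714 → |·| ≈ 2.8924, ∠ ≈ 69.77°
∠G = (0°) − (89.92° + 69.77°) = -159.69°

-159.7°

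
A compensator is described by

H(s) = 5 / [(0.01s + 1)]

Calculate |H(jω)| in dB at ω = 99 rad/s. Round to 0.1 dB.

At ω = 99 rad/s:
pole (1 + j99·0.01) = 1 + j0.99 → |·| ≈ 1.4072, ∠ ≈ 44.71°
|H| = 5 · 1 / (1.4072) ≈ 3.5532
Gain = 20 log₁₀(3.5532) ≈ 11.01 dB

11.0 dB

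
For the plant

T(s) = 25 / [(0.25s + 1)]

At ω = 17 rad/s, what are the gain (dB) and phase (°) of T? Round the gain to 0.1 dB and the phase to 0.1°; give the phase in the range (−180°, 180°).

15.2 dB, -76.8°

At ω = 17 rad/s:
pole (1 + j17·0.25) = 1 + j4.25 → |·| ≈ 4.3661, ∠ ≈ 76.76°
|T| = 25 · 1 / (4.3661) ≈ 5.7259
Gain = 20 log₁₀(5.7259) ≈ 15.16 dB
∠T = (0°) − (76.76°) = -76.76°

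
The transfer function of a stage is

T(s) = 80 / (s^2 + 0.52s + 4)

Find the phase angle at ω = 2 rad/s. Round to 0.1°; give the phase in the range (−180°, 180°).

At s = jω = j2:
quadratic: (j2)² + 0.52·j2 + 4 = 0 + j1.04 → |·| ≈ 1.04, ∠ ≈ 90.00°
∠T = 0.00° − 90.00° = -90.00°

-90.0°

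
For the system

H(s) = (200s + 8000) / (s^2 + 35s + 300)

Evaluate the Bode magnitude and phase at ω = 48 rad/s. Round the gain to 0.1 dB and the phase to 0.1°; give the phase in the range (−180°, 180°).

13.6 dB, -89.8°

Substitute s = j48:
Numerator: 200(j48) + 8000 = 8000 + j9600
Denominator: (j48)^2 + 35(j48) + 300 = -2004 + j1680
|N| = √(8000² + 9600²) ≈ 12496, ∠N ≈ 50.19°
|D| = √(2004² + 1680²) ≈ 2615, ∠D ≈ 140.03°
|H| = 12496 / 2615 ≈ 4.7786
Gain = 20 log₁₀(4.7786) ≈ 13.59 dB
∠H = 50.19° − 140.03° = -89.84°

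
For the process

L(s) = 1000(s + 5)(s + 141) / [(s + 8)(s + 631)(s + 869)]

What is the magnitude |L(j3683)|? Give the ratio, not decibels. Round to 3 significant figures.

0.261

At s = jω = j3683:
zero (s+5): 5 + j3683 → |·| = √(5²+3683²) = √13564514 ≈ 3683, ∠ = arctan(3683/5) ≈ 89.92°
zero (s+141): 141 + j3683 → |·| = √(141²+3683²) = √13584370 ≈ 3685.7, ∠ = arctan(3683/141) ≈ 87.81°
pole (s+8): 8 + j3683 → |·| = √(8²+3683²) = √13564553 ≈ 3683, ∠ = arctan(3683/8) ≈ 89.88°
pole (s+631): 631 + j3683 → |·| = √(631²+3683²) = √13962650 ≈ 3736.7, ∠ = arctan(3683/631) ≈ 80.28°
pole (s+869): 869 + j3683 → |·| = √(869²+3683²) = √14319650 ≈ 3784.1, ∠ = arctan(3683/869) ≈ 76.72°
|L| = 1000 · 1.3574e+07 / 5.2078e+10 ≈ 0.26065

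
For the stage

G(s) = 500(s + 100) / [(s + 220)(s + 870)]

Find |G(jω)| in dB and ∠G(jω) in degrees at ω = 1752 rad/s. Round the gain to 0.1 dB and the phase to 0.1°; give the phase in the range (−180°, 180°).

-11.9 dB, -59.7°

At s = jω = j1752:
zero (s+100): 100 + j1752 → |·| = √(100²+1752²) = √3079504 ≈ 1754.9, ∠ = arctan(1752/100) ≈ 86.73°
pole (s+220): 220 + j1752 → |·| = √(220²+1752²) = √3117904 ≈ 1765.8, ∠ = arctan(1752/220) ≈ 82.84°
pole (s+870): 870 + j1752 → |·| = √(870²+1752²) = √3826404 ≈ 1956.1, ∠ = arctan(1752/870) ≈ 63.59°
|G| = 500 · 1754.9 / 3.4541e+06 ≈ 0.25403
Gain = 20 log₁₀(0.25403) ≈ -11.90 dB
∠G = 86.73° − 146.43° = -59.70°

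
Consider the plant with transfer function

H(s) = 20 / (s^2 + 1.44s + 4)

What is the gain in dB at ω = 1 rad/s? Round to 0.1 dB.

At s = jω = j1:
quadratic: (j1)² + 1.44·j1 + 4 = 3 + j1.44 → |·| ≈ 3.3277, ∠ ≈ 25.64°
|H| = 20 / 3.3277 ≈ 6.0102
Gain = 20 log₁₀(6.0102) ≈ 15.58 dB

15.6 dB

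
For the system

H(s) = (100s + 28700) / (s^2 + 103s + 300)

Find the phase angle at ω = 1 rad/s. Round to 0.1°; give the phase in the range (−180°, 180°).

Substitute s = j1:
Numerator: 100(j1) + 28700 = 28700 + j100
Denominator: (j1)^2 + 103(j1) + 300 = 299 + j103
|N| = √(28700² + 100²) ≈ 28700, ∠N ≈ 0.20°
|D| = √(299² + 103²) ≈ 316.24, ∠D ≈ 19.01°
∠H = 0.20° − 19.01° = -18.81°

-18.8°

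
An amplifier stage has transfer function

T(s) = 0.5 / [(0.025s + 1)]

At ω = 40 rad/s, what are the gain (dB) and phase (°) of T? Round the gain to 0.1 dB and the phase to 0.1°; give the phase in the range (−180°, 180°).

-9.0 dB, -45.0°

At ω = 40 rad/s:
pole (1 + j40·0.025) = 1 + j1 → |·| ≈ 1.4142, ∠ ≈ 45.00°
|T| = 0.5 · 1 / (1.4142) ≈ 0.35356
Gain = 20 log₁₀(0.35356) ≈ -9.03 dB
∠T = (0°) − (45.00°) = -45.00°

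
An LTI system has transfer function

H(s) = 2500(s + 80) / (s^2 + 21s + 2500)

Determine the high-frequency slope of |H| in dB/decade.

Each pole contributes −20 dB/decade at high frequency; each zero contributes +20 dB/decade.
Net: 1 zero(s) − 2 pole(s) → -20 dB/decade.

-20 dB/decade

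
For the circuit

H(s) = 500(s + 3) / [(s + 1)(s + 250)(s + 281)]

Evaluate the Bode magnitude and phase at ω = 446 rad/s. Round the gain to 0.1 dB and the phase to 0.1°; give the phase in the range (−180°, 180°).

-54.6 dB, -118.8°

At s = jω = j446:
zero (s+3): 3 + j446 → |·| = √(3²+446²) = √198925 ≈ 446.01, ∠ = arctan(446/3) ≈ 89.61°
pole (s+1): 1 + j446 → |·| = √(1²+446²) = √198917 ≈ 446, ∠ = arctan(446/1) ≈ 89.87°
pole (s+250): 250 + j446 → |·| = √(250²+446²) = √261416 ≈ 511.29, ∠ = arctan(446/250) ≈ 60.73°
pole (s+281): 281 + j446 → |·| = √(281²+446²) = √277877 ≈ 527.14, ∠ = arctan(446/281) ≈ 57.79°
|H| = 500 · 446.01 / 1.2021e+08 ≈ 0.0018551
Gain = 20 log₁₀(0.0018551) ≈ -54.63 dB
∠H = 89.61° − 208.39° = -118.78°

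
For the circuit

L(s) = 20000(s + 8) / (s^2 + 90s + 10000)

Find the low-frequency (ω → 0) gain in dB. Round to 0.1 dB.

L(0) = 20000·8 / 10000 = 16
20 log₁₀(16) ≈ 24.08 dB

24.1 dB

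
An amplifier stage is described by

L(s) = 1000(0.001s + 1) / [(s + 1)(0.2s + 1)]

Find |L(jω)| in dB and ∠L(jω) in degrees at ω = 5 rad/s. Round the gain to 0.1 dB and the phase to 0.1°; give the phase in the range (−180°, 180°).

42.8 dB, -123.4°

At ω = 5 rad/s:
zero (1 + j5·0.001) = 1 + j0.005 → |·| ≈ 1, ∠ ≈ 0.29°
pole (1 + j5·1) = 1 + j5 → |·| ≈ 5.099, ∠ ≈ 78.69°
pole (1 + j5·0.2) = 1 + j1 → |·| ≈ 1.4142, ∠ ≈ 45.00°
|L| = 1000 · 1 / (5.099 · 1.4142) ≈ 138.68
Gain = 20 log₁₀(138.68) ≈ 42.84 dB
∠L = (0.29°) − (78.69° + 45.00°) = -123.40°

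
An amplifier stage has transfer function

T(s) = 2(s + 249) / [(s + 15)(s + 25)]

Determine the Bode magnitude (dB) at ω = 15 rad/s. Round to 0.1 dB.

At s = jω = j15:
zero (s+249): 249 + j15 → |·| = √(249²+15²) = √62226 ≈ 249.45, ∠ = arctan(15/249) ≈ 3.45°
pole (s+15): 15 + j15 → |·| = √(15²+15²) = √450 ≈ 21.213, ∠ = arctan(15/15) ≈ 45.00°
pole (s+25): 25 + j15 → |·| = √(25²+15²) = √850 ≈ 29.155, ∠ = arctan(15/25) ≈ 30.96°
|T| = 2 · 249.45 / 618.47 ≈ 0.80667
Gain = 20 log₁₀(0.80667) ≈ -1.87 dB

-1.9 dB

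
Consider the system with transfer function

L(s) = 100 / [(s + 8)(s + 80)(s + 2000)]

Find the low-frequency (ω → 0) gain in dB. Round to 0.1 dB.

-82.1 dB

L(0) = 100 / (8·80·2000) = 7.8125e-05
20 log₁₀(7.8125e-05) ≈ -82.14 dB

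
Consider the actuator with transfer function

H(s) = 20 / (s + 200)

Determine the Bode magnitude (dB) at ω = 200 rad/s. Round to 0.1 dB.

Substitute s = j200:
Numerator: 20 = 20 + j0
Denominator: (j200) + 200 = 200 + j200
|N| = √(20² + 0²) ≈ 20, ∠N ≈ 0.00°
|D| = √(200² + 200²) ≈ 282.84, ∠D ≈ 45.00°
|H| = 20 / 282.84 ≈ 0.070711
Gain = 20 log₁₀(0.070711) ≈ -23.01 dB

-23.0 dB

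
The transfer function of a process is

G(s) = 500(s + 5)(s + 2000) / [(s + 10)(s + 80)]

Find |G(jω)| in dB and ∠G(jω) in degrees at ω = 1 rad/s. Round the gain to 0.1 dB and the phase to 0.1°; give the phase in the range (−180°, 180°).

At s = jω = j1:
zero (s+5): 5 + j1 → |·| = √(5²+1²) = √26 ≈ 5.099, ∠ = arctan(1/5) ≈ 11.31°
zero (s+2000): 2000 + j1 → |·| = √(2000²+1²) = √4000001 ≈ 2000, ∠ = arctan(1/2000) ≈ 0.03°
pole (s+10): 10 + j1 → |·| = √(10²+1²) = √101 ≈ 10.05, ∠ = arctan(1/10) ≈ 5.71°
pole (s+80): 80 + j1 → |·| = √(80²+1²) = √6401 ≈ 80.006, ∠ = arctan(1/80) ≈ 0.72°
|G| = 500 · 10198 / 804.06 ≈ 6341.6
Gain = 20 log₁₀(6341.6) ≈ 76.04 dB
∠G = 11.34° − 6.43° = 4.91°

76.0 dB, 4.9°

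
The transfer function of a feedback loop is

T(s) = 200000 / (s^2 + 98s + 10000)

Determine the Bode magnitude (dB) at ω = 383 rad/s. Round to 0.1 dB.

3.0 dB

At s = jω = j383:
quadratic: (j383)² + 98·j383 + 10000 = -136689 + j37534 → |·| ≈ 1.4175e+05, ∠ ≈ 164.65°
|T| = 200000 / 1.4175e+05 ≈ 1.4109
Gain = 20 log₁₀(1.4109) ≈ 2.99 dB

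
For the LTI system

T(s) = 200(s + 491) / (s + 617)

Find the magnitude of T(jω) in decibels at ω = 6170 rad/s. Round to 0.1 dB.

46.0 dB

At s = jω = j6170:
zero (s+491): 491 + j6170 → |·| = √(491²+6170²) = √38309981 ≈ 6189.5, ∠ = arctan(6170/491) ≈ 85.45°
pole (s+617): 617 + j6170 → |·| = √(617²+6170²) = √38449589 ≈ 6200.8, ∠ = arctan(6170/617) ≈ 84.29°
|T| = 200 · 6189.5 / 6200.8 ≈ 199.64
Gain = 20 log₁₀(199.64) ≈ 46.00 dB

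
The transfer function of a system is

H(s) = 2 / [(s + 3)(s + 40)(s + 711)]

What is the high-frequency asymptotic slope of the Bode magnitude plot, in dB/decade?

-60 dB/decade

Each pole contributes −20 dB/decade at high frequency; each zero contributes +20 dB/decade.
Net: 0 zero(s) − 3 pole(s) → -60 dB/decade.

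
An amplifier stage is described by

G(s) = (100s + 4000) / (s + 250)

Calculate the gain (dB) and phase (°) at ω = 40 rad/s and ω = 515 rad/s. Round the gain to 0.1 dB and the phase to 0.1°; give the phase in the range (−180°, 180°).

Substitute s = j40:
Numerator: 100(j40) + 4000 = 4000 + j4000
Denominator: (j40) + 250 = 250 + j40
|N| = √(4000² + 4000²) ≈ 5656.9, ∠N ≈ 45.00°
|D| = √(250² + 40²) ≈ 253.18, ∠D ≈ 9.09°
|G| = 5656.9 / 253.18 ≈ 22.343
Gain = 20 log₁₀(22.343) ≈ 26.98 dB
∠G = 45.00° − 9.09° = 35.91°

Substitute s = j515:
Numerator: 100(j515) + 4000 = 4000 + j51500
Denominator: (j515) + 250 = 250 + j515
|N| = √(4000² + 51500²) ≈ 51655, ∠N ≈ 85.56°
|D| = √(250² + 515²) ≈ 572.47, ∠D ≈ 64.11°
|G| = 51655 / 572.47 ≈ 90.232
Gain = 20 log₁₀(90.232) ≈ 39.11 dB
∠G = 85.56° − 64.11° = 21.45°

ω = 40: 27.0 dB, 35.9°; ω = 515: 39.1 dB, 21.5°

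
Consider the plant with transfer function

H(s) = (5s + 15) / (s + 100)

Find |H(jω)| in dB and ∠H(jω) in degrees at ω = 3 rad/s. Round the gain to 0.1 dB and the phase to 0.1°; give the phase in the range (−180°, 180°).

-13.5 dB, 43.3°

Substitute s = j3:
Numerator: 5(j3) + 15 = 15 + j15
Denominator: (j3) + 100 = 100 + j3
|N| = √(15² + 15²) ≈ 21.213, ∠N ≈ 45.00°
|D| = √(100² + 3²) ≈ 100.04, ∠D ≈ 1.72°
|H| = 21.213 / 100.04 ≈ 0.21205
Gain = 20 log₁₀(0.21205) ≈ -13.47 dB
∠H = 45.00° − 1.72° = 43.28°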